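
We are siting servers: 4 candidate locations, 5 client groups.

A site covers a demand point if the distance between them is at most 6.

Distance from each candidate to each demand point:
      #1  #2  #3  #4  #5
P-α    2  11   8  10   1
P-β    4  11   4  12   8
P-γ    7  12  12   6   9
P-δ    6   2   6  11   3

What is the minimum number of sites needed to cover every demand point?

Coverage sets (demand points within 6 of each site):
  P-α: {#1, #5}
  P-β: {#1, #3}
  P-γ: {#4}
  P-δ: {#1, #2, #3, #5}
No single site covers all 5 demand points.
But {P-γ, P-δ} covers everything, so the minimum is 2.

2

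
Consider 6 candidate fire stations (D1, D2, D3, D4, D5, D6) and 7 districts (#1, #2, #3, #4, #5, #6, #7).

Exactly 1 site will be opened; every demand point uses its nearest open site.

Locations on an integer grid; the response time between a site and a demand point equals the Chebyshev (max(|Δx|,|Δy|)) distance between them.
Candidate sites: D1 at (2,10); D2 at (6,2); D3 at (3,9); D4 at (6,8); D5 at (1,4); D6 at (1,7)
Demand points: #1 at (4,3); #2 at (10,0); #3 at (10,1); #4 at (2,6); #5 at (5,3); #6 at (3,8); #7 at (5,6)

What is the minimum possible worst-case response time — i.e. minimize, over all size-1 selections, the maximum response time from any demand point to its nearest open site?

6

Open {D2}.
  Farthest demand point is #6 at response time 6 (to D2); all others are ≤ 6.
With {D4} the worst case is 8.
With {D3} the worst case is 9.
No size-1 selection achieves below 6.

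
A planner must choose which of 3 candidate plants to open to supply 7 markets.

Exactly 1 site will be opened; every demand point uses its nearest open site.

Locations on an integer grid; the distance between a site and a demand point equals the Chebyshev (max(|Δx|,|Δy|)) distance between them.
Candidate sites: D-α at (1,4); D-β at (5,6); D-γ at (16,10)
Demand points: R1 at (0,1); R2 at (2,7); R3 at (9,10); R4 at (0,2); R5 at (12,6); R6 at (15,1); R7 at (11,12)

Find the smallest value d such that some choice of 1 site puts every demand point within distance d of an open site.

Open {D-β}.
  Farthest demand point is R6 at distance 10 (to D-β); all others are ≤ 10.
With {D-α} the worst case is 14.
With {D-γ} the worst case is 16.
No size-1 selection achieves below 10.

10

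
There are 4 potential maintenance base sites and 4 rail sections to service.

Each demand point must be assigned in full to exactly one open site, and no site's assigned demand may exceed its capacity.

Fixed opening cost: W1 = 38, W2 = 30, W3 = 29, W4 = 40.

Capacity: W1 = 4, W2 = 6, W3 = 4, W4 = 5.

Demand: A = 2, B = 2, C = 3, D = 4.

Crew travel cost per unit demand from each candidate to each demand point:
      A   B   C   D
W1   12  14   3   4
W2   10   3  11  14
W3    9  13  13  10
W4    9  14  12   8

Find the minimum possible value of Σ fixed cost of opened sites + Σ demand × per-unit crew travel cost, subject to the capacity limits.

Open {W1, W2, W3}; cheapest assignment that respects the capacities:
  W1 (cap 4, load 4): D — cost 4×4 = 16
  W2 (cap 6, load 5): B, C — cost 2×3 + 3×11 = 39
  W3 (cap 4, load 2): A — cost 2×9 = 18
  Shipping 73, fixed 97 → total 170.
  Any other capacity-feasible assignment to {W1, W2, W3} ships for at least 73.
Compare {W1, W2, W4}: its best feasible assignment gives total 175.
Compare {W2, W4}: its best feasible assignment gives total 186.
Every other set of open sites that can feasibly serve all demand totals ≥ 175 even under its best assignment. Minimum: 170.

170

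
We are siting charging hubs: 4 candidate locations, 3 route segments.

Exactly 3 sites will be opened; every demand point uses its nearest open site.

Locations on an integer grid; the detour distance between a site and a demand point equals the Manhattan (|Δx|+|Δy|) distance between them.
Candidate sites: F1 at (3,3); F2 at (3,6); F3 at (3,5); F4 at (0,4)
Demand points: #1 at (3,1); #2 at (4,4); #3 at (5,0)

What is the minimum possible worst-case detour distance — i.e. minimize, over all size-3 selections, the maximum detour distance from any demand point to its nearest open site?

5

Open {F1, F2, F3}.
  Farthest demand point is #3 at detour distance 5 (to F1); all others are ≤ 5.
With {F1, F2, F4} the worst case is 5.
With {F1, F3, F4} the worst case is 5.
No size-3 selection achieves below 5.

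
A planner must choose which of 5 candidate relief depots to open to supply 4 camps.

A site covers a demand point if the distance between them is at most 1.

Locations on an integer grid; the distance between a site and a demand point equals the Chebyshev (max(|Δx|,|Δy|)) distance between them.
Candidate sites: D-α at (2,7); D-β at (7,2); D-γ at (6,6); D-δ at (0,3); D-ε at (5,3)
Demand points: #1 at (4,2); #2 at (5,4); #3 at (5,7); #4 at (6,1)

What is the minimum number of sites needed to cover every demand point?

3

Coverage sets (demand points within 1 of each site):
  D-α: {}
  D-β: {#4}
  D-γ: {#3}
  D-δ: {}
  D-ε: {#1, #2}
No 2 sites suffice: every size-2 union leaves at least one demand point uncovered.
But {D-β, D-γ, D-ε} covers everything, so the minimum is 3.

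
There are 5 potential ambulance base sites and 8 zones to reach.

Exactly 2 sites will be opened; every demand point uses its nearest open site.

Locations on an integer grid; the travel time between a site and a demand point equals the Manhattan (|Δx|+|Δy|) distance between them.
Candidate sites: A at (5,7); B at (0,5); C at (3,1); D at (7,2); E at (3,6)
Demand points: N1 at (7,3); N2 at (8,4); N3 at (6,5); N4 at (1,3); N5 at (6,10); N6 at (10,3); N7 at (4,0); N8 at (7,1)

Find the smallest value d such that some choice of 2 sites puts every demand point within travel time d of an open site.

7

Open {A, D}.
  Farthest demand point is N4 at travel time 7 (to D); all others are ≤ 7.
With {D, E} the worst case is 7.
With {A, B} the worst case is 9.
No size-2 selection achieves below 7.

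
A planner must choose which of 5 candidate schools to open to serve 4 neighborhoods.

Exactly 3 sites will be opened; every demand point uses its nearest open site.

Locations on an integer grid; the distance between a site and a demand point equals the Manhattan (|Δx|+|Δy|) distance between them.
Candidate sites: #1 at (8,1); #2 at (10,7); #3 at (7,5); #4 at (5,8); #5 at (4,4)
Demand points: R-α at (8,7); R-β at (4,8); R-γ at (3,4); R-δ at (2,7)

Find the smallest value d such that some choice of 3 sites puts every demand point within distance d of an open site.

Open {#1, #4, #5}.
  Farthest demand point is R-α at distance 4 (to #4); all others are ≤ 4.
With {#2, #4, #5} the worst case is 4.
With {#3, #4, #5} the worst case is 4.
No size-3 selection achieves below 4.

4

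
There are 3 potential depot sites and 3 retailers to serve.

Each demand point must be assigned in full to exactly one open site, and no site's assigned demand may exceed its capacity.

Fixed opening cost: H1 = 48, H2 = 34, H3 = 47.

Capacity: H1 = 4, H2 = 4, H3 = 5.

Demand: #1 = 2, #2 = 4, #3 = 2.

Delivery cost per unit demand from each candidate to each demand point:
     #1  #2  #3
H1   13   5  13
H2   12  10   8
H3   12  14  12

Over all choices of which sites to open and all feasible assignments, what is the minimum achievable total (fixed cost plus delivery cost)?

142

Open {H1, H2}; cheapest assignment that respects the capacities:
  H1 (cap 4, load 4): #2 — cost 4×5 = 20
  H2 (cap 4, load 4): #1, #3 — cost 2×12 + 2×8 = 40
  Shipping 60, fixed 82 → total 142.
  Any other capacity-feasible assignment to {H1, H2} ships for at least 60.
Compare {H1, H3}: its best feasible assignment gives total 163.
Compare {H2, H3}: its best feasible assignment gives total 169.
Every other set of open sites that can feasibly serve all demand totals ≥ 163 even under its best assignment. Minimum: 142.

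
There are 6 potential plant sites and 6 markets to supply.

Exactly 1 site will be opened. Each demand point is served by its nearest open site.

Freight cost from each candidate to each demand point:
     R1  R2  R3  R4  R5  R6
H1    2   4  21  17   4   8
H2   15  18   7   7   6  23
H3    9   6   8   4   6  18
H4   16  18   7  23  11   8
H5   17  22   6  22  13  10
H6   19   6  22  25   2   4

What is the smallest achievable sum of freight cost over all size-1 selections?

51

Open {H3}.
  R1→H3 9, R2→H3 6, R3→H3 8, R4→H3 4, R5→H3 6, R6→H3 18  ⇒ total 51.
Compare {H1}: total 56.
Compare {H2}: total 76.
No size-1 selection does better; minimum is 51.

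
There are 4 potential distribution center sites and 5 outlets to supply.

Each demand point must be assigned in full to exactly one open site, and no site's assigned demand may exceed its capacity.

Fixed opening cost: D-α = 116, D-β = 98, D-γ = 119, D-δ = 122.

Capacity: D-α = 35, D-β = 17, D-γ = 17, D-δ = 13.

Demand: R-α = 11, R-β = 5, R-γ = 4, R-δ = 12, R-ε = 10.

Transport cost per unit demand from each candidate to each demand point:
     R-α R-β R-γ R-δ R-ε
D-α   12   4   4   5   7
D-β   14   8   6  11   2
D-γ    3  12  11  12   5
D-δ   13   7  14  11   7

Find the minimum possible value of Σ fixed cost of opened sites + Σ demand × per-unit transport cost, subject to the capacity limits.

434

Open {D-α, D-γ}; cheapest assignment that respects the capacities:
  D-α (cap 35, load 31): R-β, R-γ, R-δ, R-ε — cost 5×4 + 4×4 + 12×5 + 10×7 = 166
  D-γ (cap 17, load 11): R-α — cost 11×3 = 33
  Shipping 199, fixed 235 → total 434.
  Any other capacity-feasible assignment to {D-α, D-γ} ships for at least 199.
Compare {D-α, D-β}: its best feasible assignment gives total 462.
Compare {D-α, D-β, D-γ}: its best feasible assignment gives total 482.
Every other set of open sites that can feasibly serve all demand totals ≥ 462 even under its best assignment. Minimum: 434.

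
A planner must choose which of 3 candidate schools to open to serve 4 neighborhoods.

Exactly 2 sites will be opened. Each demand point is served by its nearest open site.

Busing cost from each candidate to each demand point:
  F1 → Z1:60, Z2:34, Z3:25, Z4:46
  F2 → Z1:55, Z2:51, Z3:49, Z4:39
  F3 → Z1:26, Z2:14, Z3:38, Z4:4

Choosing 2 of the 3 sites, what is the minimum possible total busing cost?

69

Open {F1, F3}.
  Z1→F3 26, Z2→F3 14, Z3→F1 25, Z4→F3 4  ⇒ total 69.
Compare {F2, F3}: total 82.
Compare {F1, F2}: total 153.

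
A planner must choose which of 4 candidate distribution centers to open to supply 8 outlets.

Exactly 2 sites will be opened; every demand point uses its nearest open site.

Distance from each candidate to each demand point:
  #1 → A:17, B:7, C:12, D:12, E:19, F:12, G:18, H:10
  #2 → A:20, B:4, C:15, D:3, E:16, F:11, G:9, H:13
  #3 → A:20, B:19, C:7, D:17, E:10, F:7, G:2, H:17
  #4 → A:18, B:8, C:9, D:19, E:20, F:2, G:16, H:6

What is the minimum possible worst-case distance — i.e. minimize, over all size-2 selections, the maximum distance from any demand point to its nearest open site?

Open {#1, #2}.
  Farthest demand point is A at distance 17 (to #1); all others are ≤ 17.
With {#1, #3} the worst case is 17.
With {#2, #4} the worst case is 18.
No size-2 selection achieves below 17.

17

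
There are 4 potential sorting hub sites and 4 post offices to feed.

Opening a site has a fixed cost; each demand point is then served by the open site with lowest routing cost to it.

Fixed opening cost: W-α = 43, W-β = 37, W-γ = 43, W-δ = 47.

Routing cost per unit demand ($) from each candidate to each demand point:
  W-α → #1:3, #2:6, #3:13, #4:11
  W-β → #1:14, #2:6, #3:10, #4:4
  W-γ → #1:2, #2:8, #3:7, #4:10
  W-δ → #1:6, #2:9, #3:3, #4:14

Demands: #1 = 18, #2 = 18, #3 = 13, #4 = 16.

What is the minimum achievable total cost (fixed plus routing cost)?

Open {W-β, W-γ, W-δ}: assign each demand point to its cheapest open site.
  #1→W-γ 18×2=36, #2→W-β 18×6=108, #3→W-δ 13×3=39, #4→W-β 16×4=64
  routing cost 247, fixed 127 → total 374.
Compare {W-β, W-γ}: routing cost 299 + fixed 80 = 379.
Compare {W-α, W-β, W-δ}: routing cost 265 + fixed 127 = 392.
Compare {W-β, W-δ}: routing cost 319 + fixed 84 = 403.
All other subsets cost ≥ 379. Minimum total cost: 374.

374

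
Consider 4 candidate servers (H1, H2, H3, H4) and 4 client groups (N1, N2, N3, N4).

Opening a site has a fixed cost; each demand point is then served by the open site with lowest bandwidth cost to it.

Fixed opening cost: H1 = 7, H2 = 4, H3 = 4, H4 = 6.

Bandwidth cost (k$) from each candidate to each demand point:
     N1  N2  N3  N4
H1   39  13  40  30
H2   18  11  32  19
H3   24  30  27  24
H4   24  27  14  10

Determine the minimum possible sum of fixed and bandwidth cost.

63

Open {H2, H4}: assign each demand point to its cheapest open site.
  N1→H2 18, N2→H2 11, N3→H4 14, N4→H4 10
  bandwidth cost 53, fixed 10 → total 63.
Compare {H2, H3, H4}: bandwidth cost 53 + fixed 14 = 67.
Compare {H1, H2, H4}: bandwidth cost 53 + fixed 17 = 70.
Compare {H1, H4}: bandwidth cost 61 + fixed 13 = 74.
All other subsets cost ≥ 67. Minimum total cost: 63.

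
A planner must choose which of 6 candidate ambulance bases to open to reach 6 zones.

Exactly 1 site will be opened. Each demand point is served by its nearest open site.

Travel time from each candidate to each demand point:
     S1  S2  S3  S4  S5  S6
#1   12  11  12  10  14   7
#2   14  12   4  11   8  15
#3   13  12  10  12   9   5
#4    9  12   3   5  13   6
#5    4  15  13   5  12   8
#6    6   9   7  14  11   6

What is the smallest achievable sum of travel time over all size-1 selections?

48

Open {#4}.
  S1→#4 9, S2→#4 12, S3→#4 3, S4→#4 5, S5→#4 13, S6→#4 6  ⇒ total 48.
Compare {#6}: total 53.
Compare {#5}: total 57.
No size-1 selection does better; minimum is 48.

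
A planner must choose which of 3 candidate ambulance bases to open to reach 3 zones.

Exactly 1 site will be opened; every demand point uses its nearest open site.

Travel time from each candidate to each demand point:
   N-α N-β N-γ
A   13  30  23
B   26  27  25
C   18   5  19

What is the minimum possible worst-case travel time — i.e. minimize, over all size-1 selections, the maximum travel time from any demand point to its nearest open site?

Open {C}.
  Farthest demand point is N-γ at travel time 19 (to C); all others are ≤ 19.
With {B} the worst case is 27.
With {A} the worst case is 30.
No size-1 selection achieves below 19.

19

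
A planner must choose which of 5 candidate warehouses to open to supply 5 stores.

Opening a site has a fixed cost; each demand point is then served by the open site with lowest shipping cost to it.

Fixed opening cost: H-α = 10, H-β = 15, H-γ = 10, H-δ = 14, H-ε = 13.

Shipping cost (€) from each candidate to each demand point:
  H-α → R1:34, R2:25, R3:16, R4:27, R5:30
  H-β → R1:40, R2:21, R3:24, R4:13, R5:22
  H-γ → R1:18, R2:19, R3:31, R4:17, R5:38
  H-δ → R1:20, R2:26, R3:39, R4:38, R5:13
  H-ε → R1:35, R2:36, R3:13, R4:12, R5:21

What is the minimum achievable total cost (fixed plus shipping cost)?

Open {H-γ, H-ε}: assign each demand point to its cheapest open site.
  R1→H-γ 18, R2→H-γ 19, R3→H-ε 13, R4→H-ε 12, R5→H-ε 21
  shipping cost 83, fixed 23 → total 106.
Compare {H-δ, H-ε}: shipping cost 84 + fixed 27 = 111.
Compare {H-γ, H-δ, H-ε}: shipping cost 75 + fixed 37 = 112.
Compare {H-α, H-γ, H-ε}: shipping cost 83 + fixed 33 = 116.
All other subsets cost ≥ 111. Minimum total cost: 106.

106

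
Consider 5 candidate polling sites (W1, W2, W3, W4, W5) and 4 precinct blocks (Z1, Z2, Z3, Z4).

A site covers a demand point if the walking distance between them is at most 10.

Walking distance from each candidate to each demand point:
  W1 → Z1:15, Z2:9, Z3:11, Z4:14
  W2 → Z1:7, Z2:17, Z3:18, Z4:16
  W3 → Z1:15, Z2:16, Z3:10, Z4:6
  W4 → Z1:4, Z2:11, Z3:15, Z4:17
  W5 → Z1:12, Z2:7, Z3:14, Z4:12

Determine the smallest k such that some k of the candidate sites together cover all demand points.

3

Coverage sets (demand points within 10 of each site):
  W1: {Z2}
  W2: {Z1}
  W3: {Z3, Z4}
  W4: {Z1}
  W5: {Z2}
No 2 sites suffice: every size-2 union leaves at least one demand point uncovered.
But {W1, W2, W3} covers everything, so the minimum is 3.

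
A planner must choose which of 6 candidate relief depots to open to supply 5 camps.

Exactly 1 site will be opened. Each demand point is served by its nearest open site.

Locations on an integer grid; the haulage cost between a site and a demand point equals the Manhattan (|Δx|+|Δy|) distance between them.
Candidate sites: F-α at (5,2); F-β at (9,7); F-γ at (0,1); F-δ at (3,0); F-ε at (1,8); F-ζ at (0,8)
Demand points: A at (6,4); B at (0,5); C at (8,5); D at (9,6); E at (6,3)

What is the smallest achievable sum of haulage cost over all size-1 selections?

27

Open {F-α}.
  A→F-α 3, B→F-α 8, C→F-α 6, D→F-α 8, E→F-α 2  ⇒ total 27.
Compare {F-β}: total 28.
Compare {F-δ}: total 43.
No size-1 selection does better; minimum is 27.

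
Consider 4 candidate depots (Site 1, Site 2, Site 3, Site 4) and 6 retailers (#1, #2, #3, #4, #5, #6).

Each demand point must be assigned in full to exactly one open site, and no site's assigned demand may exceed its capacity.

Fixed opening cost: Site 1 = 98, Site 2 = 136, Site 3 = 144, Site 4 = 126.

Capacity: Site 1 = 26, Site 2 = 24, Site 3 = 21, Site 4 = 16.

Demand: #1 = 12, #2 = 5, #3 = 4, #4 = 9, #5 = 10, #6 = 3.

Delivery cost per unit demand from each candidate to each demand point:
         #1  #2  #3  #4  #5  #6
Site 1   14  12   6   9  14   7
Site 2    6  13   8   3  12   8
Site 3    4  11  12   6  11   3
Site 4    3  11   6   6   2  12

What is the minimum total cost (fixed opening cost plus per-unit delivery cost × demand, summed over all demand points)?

571

Open {Site 2, Site 3}; cheapest assignment that respects the capacities:
  Site 2 (cap 24, load 23): #3, #4, #5 — cost 4×8 + 9×3 + 10×12 = 179
  Site 3 (cap 21, load 20): #1, #2, #6 — cost 12×4 + 5×11 + 3×3 = 112
  Shipping 291, fixed 280 → total 571.
  Any other capacity-feasible assignment to {Site 2, Site 3} ships for at least 291.
Compare {Site 1, Site 2}: its best feasible assignment gives total 578.
Compare {Site 1, Site 2, Site 4}: its best feasible assignment gives total 579.
Every other set of open sites that can feasibly serve all demand totals ≥ 578 even under its best assignment. Minimum: 571.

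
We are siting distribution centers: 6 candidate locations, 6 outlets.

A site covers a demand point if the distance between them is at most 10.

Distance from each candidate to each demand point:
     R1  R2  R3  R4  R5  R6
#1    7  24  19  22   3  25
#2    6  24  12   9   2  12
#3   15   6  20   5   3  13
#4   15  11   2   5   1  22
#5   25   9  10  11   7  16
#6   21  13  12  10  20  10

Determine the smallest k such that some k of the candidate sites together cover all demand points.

3

Coverage sets (demand points within 10 of each site):
  #1: {R1, R5}
  #2: {R1, R4, R5}
  #3: {R2, R4, R5}
  #4: {R3, R4, R5}
  #5: {R2, R3, R5}
  #6: {R4, R6}
No 2 sites suffice: every size-2 union leaves at least one demand point uncovered.
But {#1, #5, #6} covers everything, so the minimum is 3.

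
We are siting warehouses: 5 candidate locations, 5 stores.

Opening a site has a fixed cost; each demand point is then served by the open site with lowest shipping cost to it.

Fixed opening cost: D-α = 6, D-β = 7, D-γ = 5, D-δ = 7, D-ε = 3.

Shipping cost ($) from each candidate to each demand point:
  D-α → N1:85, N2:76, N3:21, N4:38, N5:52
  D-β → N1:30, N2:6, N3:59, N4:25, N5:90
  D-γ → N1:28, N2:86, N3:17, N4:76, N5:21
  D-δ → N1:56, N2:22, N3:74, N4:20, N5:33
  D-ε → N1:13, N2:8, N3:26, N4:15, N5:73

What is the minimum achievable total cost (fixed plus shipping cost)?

82

Open {D-γ, D-ε}: assign each demand point to its cheapest open site.
  N1→D-ε 13, N2→D-ε 8, N3→D-γ 17, N4→D-ε 15, N5→D-γ 21
  shipping cost 74, fixed 8 → total 82.
Compare {D-β, D-γ, D-ε}: shipping cost 72 + fixed 15 = 87.
Compare {D-α, D-γ, D-ε}: shipping cost 74 + fixed 14 = 88.
Compare {D-γ, D-δ, D-ε}: shipping cost 74 + fixed 15 = 89.
All other subsets cost ≥ 87. Minimum total cost: 82.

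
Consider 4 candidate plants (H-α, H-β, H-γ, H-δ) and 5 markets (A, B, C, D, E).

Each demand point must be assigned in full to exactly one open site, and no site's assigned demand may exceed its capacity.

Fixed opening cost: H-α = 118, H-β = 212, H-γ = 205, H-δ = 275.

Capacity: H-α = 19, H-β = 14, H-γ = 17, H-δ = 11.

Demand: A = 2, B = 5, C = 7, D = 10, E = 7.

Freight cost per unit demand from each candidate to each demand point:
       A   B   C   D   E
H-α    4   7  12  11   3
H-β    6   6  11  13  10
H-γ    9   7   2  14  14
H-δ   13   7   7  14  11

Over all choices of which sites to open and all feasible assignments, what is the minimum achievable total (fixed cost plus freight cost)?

511

Open {H-α, H-γ}; cheapest assignment that respects the capacities:
  H-α (cap 19, load 19): A, D, E — cost 2×4 + 10×11 + 7×3 = 139
  H-γ (cap 17, load 12): B, C — cost 5×7 + 7×2 = 49
  Shipping 188, fixed 323 → total 511.
  Any other capacity-feasible assignment to {H-α, H-γ} ships for at least 188.
Compare {H-α, H-β}: its best feasible assignment gives total 576.
Compare {H-β, H-γ}: its best feasible assignment gives total 683.
Every other set of open sites that can feasibly serve all demand totals ≥ 576 even under its best assignment. Minimum: 511.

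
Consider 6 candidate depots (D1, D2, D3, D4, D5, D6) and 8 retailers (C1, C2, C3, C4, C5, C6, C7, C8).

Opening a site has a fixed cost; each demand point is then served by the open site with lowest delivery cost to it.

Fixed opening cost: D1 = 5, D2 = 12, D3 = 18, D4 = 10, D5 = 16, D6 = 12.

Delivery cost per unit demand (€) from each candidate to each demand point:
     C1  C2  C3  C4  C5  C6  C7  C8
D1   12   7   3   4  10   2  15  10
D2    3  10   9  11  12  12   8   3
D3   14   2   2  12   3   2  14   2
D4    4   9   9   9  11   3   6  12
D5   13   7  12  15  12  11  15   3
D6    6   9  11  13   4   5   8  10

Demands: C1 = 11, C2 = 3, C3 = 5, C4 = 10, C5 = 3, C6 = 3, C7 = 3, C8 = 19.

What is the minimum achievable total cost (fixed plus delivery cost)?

201

Open {D1, D2, D3}: assign each demand point to its cheapest open site.
  C1→D2 11×3=33, C2→D3 3×2=6, C3→D3 5×2=10, C4→D1 10×4=40, C5→D3 3×3=9, C6→D1 3×2=6, C7→D2 3×8=24, C8→D3 19×2=38
  delivery cost 166, fixed 35 → total 201.
Compare {D1, D3, D4}: delivery cost 171 + fixed 33 = 204.
Compare {D1, D2, D3, D4}: delivery cost 160 + fixed 45 = 205.
Compare {D1, D2, D3, D6}: delivery cost 166 + fixed 47 = 213.
All other subsets cost ≥ 204. Minimum total cost: 201.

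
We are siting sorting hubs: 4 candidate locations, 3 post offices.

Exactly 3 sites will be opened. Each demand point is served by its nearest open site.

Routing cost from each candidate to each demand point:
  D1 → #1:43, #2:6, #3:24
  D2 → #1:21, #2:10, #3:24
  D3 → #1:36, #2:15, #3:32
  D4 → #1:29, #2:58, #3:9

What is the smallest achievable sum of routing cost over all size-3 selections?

36

Open {D1, D2, D4}.
  #1→D2 21, #2→D1 6, #3→D4 9  ⇒ total 36.
Compare {D2, D3, D4}: total 40.
Compare {D1, D3, D4}: total 44.
No size-3 selection does better; minimum is 36.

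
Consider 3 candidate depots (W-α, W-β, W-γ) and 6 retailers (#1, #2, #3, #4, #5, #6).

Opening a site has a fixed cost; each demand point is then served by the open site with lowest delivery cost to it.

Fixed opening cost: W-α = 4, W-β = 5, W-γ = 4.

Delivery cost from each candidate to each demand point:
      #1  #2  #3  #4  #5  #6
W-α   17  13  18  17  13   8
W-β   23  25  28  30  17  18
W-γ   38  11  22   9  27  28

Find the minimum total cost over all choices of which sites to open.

Open {W-α, W-γ}: assign each demand point to its cheapest open site.
  #1→W-α 17, #2→W-γ 11, #3→W-α 18, #4→W-γ 9, #5→W-α 13, #6→W-α 8
  delivery cost 76, fixed 8 → total 84.
Compare {W-α, W-β, W-γ}: delivery cost 76 + fixed 13 = 89.
Compare {W-α}: delivery cost 86 + fixed 4 = 90.
Compare {W-α, W-β}: delivery cost 86 + fixed 9 = 95.
All other subsets cost ≥ 89. Minimum total cost: 84.

84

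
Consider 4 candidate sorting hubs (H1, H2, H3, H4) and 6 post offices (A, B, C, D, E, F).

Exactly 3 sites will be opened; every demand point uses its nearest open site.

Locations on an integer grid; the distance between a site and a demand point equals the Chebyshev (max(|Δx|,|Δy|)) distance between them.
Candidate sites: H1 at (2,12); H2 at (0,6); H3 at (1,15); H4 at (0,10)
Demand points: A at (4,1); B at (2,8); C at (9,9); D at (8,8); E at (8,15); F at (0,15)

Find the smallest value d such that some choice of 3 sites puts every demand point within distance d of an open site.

7

Open {H1, H2, H3}.
  Farthest demand point is C at distance 7 (to H1); all others are ≤ 7.
With {H1, H2, H4} the worst case is 7.
With {H2, H3, H4} the worst case is 8.
No size-3 selection achieves below 7.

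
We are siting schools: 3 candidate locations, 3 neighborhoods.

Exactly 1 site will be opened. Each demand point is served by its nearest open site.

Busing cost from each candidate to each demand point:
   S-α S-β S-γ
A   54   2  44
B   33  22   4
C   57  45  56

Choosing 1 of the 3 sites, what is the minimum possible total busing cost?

Open {B}.
  S-α→B 33, S-β→B 22, S-γ→B 4  ⇒ total 59.
Compare {A}: total 100.
Compare {C}: total 158.

59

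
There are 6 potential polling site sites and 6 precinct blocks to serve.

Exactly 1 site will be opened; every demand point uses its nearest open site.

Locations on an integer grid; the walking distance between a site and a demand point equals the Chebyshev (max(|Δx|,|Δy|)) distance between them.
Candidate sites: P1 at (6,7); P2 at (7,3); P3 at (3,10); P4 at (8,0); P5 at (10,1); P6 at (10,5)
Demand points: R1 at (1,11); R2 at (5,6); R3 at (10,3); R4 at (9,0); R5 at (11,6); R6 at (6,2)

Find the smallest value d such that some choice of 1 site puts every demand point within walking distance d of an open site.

Open {P1}.
  Farthest demand point is R4 at walking distance 7 (to P1); all others are ≤ 7.
With {P2} the worst case is 8.
With {P6} the worst case is 9.
No size-1 selection achieves below 7.

7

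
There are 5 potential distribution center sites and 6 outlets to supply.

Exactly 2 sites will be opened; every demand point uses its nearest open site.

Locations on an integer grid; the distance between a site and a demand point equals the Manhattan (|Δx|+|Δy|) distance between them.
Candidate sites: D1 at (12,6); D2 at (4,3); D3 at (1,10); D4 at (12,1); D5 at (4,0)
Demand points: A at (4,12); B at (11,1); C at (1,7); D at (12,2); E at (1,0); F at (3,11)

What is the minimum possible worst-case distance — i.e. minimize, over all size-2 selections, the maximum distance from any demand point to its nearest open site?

Open {D1, D2}.
  Farthest demand point is A at distance 9 (to D2); all others are ≤ 9.
With {D2, D3} the worst case is 9.
With {D2, D4} the worst case is 9.
No size-2 selection achieves below 9.

9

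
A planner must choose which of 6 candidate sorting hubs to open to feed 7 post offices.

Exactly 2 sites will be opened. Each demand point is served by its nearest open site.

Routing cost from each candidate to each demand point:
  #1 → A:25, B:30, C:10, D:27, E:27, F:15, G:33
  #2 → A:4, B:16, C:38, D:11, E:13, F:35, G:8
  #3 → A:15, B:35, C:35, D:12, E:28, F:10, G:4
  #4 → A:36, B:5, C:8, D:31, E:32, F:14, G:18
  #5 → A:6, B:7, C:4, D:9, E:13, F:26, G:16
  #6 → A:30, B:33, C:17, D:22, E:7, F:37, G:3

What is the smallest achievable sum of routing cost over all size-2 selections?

Open {#3, #5}.
  A→#5 6, B→#5 7, C→#5 4, D→#5 9, E→#5 13, F→#3 10, G→#3 4  ⇒ total 53.
Compare {#5, #6}: total 62.
Compare {#2, #4}: total 63.
No size-2 selection does better; minimum is 53.

53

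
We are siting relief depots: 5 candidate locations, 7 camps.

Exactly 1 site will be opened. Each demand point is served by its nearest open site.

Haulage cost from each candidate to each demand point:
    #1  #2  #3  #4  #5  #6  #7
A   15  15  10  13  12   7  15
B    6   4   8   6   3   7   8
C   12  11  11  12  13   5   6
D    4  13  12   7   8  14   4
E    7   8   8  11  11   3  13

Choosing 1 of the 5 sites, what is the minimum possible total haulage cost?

Open {B}.
  #1→B 6, #2→B 4, #3→B 8, #4→B 6, #5→B 3, #6→B 7, #7→B 8  ⇒ total 42.
Compare {E}: total 61.
Compare {D}: total 62.
No size-1 selection does better; minimum is 42.

42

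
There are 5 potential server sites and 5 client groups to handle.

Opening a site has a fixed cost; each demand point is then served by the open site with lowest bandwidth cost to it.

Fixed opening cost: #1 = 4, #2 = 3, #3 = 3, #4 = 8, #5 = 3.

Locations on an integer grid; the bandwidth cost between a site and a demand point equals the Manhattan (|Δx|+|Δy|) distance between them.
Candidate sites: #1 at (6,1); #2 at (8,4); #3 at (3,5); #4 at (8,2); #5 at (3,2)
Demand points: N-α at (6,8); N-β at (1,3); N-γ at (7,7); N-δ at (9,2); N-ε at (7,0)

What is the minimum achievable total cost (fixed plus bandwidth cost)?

27

Open {#2, #5}: assign each demand point to its cheapest open site.
  N-α→#2 6, N-β→#5 3, N-γ→#2 4, N-δ→#2 3, N-ε→#2 5
  bandwidth cost 21, fixed 6 → total 27.
Compare {#2, #3}: bandwidth cost 22 + fixed 6 = 28.
Compare {#1, #2, #5}: bandwidth cost 18 + fixed 10 = 28.
Compare {#2}: bandwidth cost 26 + fixed 3 = 29.
All other subsets cost ≥ 28. Minimum total cost: 27.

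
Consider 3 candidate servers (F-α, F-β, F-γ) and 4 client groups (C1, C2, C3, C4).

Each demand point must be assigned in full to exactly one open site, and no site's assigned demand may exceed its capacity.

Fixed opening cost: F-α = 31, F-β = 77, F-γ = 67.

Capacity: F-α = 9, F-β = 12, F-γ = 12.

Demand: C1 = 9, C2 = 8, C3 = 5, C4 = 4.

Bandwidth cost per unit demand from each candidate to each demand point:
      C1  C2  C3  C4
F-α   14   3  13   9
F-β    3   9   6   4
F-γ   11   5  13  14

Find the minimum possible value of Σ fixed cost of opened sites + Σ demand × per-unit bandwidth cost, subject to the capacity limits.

343

Open {F-α, F-β, F-γ}; cheapest assignment that respects the capacities:
  F-α (cap 9, load 9): C3, C4 — cost 5×13 + 4×9 = 101
  F-β (cap 12, load 9): C1 — cost 9×3 = 27
  F-γ (cap 12, load 8): C2 — cost 8×5 = 40
  Shipping 168, fixed 175 → total 343.
  Any other capacity-feasible assignment to {F-α, F-β, F-γ} ships for at least 168.
Total demand is 26 and no other set of sites has combined capacity ≥ 26, so {F-α, F-β, F-γ} is the only feasible choice of open sites. Minimum: 343.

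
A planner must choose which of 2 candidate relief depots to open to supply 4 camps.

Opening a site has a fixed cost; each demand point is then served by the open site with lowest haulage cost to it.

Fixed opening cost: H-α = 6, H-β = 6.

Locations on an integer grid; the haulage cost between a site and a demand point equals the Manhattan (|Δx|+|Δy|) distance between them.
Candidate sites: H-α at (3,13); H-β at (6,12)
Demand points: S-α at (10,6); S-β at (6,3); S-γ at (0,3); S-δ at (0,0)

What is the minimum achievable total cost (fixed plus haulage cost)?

58

Open {H-β}: assign each demand point to its cheapest open site.
  S-α→H-β 10, S-β→H-β 9, S-γ→H-β 15, S-δ→H-β 18
  haulage cost 52, fixed 6 → total 58.
Compare {H-α, H-β}: haulage cost 48 + fixed 12 = 60.
Compare {H-α}: haulage cost 56 + fixed 6 = 62.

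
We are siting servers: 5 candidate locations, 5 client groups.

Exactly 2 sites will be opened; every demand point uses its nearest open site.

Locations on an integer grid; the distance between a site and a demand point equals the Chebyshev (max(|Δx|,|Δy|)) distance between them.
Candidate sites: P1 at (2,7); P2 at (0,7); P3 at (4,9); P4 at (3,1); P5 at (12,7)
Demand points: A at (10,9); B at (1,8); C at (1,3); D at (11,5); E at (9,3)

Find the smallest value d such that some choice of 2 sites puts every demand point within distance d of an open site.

4

Open {P1, P5}.
  Farthest demand point is C at distance 4 (to P1); all others are ≤ 4.
With {P2, P5} the worst case is 4.
With {P3, P5} the worst case is 6.
No size-2 selection achieves below 4.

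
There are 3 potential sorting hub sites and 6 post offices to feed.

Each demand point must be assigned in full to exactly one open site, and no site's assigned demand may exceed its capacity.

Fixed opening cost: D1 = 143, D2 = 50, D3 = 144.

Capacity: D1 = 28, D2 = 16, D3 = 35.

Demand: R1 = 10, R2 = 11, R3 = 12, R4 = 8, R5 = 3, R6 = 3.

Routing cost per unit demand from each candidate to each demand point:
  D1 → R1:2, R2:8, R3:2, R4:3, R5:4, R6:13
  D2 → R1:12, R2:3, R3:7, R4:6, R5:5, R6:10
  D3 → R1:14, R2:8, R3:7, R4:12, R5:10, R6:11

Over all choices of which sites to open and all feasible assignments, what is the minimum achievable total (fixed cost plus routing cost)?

Open {D1, D2, D3}; cheapest assignment that respects the capacities:
  D1 (cap 28, load 21): R1, R4, R5 — cost 10×2 + 8×3 + 3×4 = 56
  D2 (cap 16, load 14): R2, R6 — cost 11×3 + 3×10 = 63
  D3 (cap 35, load 12): R3 — cost 12×7 = 84
  Shipping 203, fixed 337 → total 540.
  Any other capacity-feasible assignment to {D1, D2, D3} ships for at least 203.
Compare {D1, D3}: its best feasible assignment gives total 548.
Compare {D2, D3}: its best feasible assignment gives total 595.
Every other set of open sites that can feasibly serve all demand totals ≥ 548 even under its best assignment. Minimum: 540.

540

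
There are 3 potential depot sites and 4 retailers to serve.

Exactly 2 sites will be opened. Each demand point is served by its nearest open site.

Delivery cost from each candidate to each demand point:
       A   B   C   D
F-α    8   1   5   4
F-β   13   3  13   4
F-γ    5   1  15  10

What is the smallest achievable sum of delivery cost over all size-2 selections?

Open {F-α, F-γ}.
  A→F-γ 5, B→F-α 1, C→F-α 5, D→F-α 4  ⇒ total 15.
Compare {F-α, F-β}: total 18.
Compare {F-β, F-γ}: total 23.

15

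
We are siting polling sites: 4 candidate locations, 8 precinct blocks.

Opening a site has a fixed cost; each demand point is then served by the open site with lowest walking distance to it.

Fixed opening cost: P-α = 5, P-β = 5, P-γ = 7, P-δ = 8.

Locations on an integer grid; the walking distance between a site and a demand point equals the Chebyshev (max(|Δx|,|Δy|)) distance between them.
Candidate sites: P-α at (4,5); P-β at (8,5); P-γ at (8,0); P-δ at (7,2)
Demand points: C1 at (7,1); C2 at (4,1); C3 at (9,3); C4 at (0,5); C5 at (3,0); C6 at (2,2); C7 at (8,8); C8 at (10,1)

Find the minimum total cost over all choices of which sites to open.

Open {P-α, P-δ}: assign each demand point to its cheapest open site.
  C1→P-δ 1, C2→P-δ 3, C3→P-δ 2, C4→P-α 4, C5→P-δ 4, C6→P-α 3, C7→P-α 4, C8→P-δ 3
  walking distance 24, fixed 13 → total 37.
Compare {P-α, P-γ}: walking distance 26 + fixed 12 = 38.
Compare {P-δ}: walking distance 31 + fixed 8 = 39.
Compare {P-α, P-β}: walking distance 29 + fixed 10 = 39.
All other subsets cost ≥ 38. Minimum total cost: 37.

37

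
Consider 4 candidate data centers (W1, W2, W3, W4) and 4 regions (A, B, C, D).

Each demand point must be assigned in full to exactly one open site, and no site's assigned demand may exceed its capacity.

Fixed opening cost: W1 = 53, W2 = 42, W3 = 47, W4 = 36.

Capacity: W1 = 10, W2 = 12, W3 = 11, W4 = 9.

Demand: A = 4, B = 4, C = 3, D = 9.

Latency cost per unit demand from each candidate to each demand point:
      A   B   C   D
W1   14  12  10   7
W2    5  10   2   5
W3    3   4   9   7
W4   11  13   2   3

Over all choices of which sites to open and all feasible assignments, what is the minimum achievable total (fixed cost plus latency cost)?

165

Open {W3, W4}; cheapest assignment that respects the capacities:
  W3 (cap 11, load 11): A, B, C — cost 4×3 + 4×4 + 3×9 = 55
  W4 (cap 9, load 9): D — cost 9×3 = 27
  Shipping 82, fixed 83 → total 165.
  Any other capacity-feasible assignment to {W3, W4} ships for at least 82.
Compare {W2, W3}: its best feasible assignment gives total 168.
Compare {W2, W4}: its best feasible assignment gives total 171.
Every other set of open sites that can feasibly serve all demand totals ≥ 168 even under its best assignment. Minimum: 165.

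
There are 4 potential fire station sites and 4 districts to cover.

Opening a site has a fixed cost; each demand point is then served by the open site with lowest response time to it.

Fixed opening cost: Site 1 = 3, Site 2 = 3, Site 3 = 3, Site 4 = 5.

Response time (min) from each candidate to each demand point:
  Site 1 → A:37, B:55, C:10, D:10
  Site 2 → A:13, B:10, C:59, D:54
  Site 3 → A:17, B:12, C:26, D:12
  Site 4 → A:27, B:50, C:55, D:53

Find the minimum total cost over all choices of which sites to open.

49

Open {Site 1, Site 2}: assign each demand point to its cheapest open site.
  A→Site 2 13, B→Site 2 10, C→Site 1 10, D→Site 1 10
  response time 43, fixed 6 → total 49.
Compare {Site 1, Site 2, Site 3}: response time 43 + fixed 9 = 52.
Compare {Site 1, Site 2, Site 4}: response time 43 + fixed 11 = 54.
Compare {Site 1, Site 3}: response time 49 + fixed 6 = 55.
All other subsets cost ≥ 52. Minimum total cost: 49.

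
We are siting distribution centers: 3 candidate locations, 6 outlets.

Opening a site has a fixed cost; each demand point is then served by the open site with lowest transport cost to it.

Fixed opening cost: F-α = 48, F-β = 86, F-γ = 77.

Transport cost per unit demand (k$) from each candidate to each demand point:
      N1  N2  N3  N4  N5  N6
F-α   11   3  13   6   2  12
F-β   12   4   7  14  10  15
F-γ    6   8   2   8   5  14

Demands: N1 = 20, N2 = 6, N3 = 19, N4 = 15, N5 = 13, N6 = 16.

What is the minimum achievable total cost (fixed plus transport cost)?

609

Open {F-α, F-γ}: assign each demand point to its cheapest open site.
  N1→F-γ 20×6=120, N2→F-α 6×3=18, N3→F-γ 19×2=38, N4→F-α 15×6=90, N5→F-α 13×2=26, N6→F-α 16×12=192
  transport cost 484, fixed 125 → total 609.
Compare {F-γ}: transport cost 615 + fixed 77 = 692.
Compare {F-α, F-β, F-γ}: transport cost 484 + fixed 211 = 695.
Compare {F-β, F-γ}: transport cost 591 + fixed 163 = 754.
All other subsets cost ≥ 692. Minimum total cost: 609.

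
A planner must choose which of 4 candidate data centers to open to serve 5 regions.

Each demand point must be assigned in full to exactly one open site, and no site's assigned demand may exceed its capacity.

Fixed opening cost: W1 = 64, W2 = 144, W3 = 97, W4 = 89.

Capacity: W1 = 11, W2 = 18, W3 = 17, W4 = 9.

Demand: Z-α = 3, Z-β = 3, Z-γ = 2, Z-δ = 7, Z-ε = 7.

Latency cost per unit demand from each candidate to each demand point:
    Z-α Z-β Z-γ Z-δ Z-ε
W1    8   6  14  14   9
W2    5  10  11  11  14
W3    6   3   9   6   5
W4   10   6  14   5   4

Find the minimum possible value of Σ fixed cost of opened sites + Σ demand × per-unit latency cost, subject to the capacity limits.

298

Open {W1, W3}; cheapest assignment that respects the capacities:
  W1 (cap 11, load 6): Z-α, Z-β — cost 3×8 + 3×6 = 42
  W3 (cap 17, load 16): Z-γ, Z-δ, Z-ε — cost 2×9 + 7×6 + 7×5 = 95
  Shipping 137, fixed 161 → total 298.
  Any other capacity-feasible assignment to {W1, W3} ships for at least 137.
Compare {W3, W4}: its best feasible assignment gives total 301.
Compare {W2, W3}: its best feasible assignment gives total 364.
Every other set of open sites that can feasibly serve all demand totals ≥ 301 even under its best assignment. Minimum: 298.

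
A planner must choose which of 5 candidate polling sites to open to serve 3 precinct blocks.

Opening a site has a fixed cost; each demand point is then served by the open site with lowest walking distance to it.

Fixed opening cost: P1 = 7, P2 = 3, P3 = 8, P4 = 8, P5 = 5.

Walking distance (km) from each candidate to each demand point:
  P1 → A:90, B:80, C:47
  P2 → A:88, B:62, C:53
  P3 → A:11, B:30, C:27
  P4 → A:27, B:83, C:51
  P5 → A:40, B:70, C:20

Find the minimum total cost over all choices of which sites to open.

74

Open {P3, P5}: assign each demand point to its cheapest open site.
  A→P3 11, B→P3 30, C→P5 20
  walking distance 61, fixed 13 → total 74.
Compare {P3}: walking distance 68 + fixed 8 = 76.
Compare {P2, P3, P5}: walking distance 61 + fixed 16 = 77.
Compare {P2, P3}: walking distance 68 + fixed 11 = 79.
All other subsets cost ≥ 76. Minimum total cost: 74.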